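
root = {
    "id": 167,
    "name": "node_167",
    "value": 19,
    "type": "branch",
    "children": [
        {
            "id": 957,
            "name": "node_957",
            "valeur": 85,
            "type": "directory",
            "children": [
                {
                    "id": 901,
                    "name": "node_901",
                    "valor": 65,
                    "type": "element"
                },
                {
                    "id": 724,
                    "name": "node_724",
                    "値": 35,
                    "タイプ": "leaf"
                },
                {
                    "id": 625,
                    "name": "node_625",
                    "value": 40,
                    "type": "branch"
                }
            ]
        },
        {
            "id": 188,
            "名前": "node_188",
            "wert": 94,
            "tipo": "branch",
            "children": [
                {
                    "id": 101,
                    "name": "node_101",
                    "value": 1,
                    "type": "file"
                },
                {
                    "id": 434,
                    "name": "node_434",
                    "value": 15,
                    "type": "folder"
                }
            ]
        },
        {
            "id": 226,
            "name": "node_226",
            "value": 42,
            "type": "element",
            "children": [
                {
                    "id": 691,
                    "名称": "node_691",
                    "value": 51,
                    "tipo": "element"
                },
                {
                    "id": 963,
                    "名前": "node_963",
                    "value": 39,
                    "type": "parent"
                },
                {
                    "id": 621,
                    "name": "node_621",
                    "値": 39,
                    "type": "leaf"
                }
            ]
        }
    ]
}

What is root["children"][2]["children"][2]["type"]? "leaf"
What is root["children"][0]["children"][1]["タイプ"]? "leaf"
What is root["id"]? 167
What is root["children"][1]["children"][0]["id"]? 101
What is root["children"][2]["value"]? 42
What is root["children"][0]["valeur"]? 85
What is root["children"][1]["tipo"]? "branch"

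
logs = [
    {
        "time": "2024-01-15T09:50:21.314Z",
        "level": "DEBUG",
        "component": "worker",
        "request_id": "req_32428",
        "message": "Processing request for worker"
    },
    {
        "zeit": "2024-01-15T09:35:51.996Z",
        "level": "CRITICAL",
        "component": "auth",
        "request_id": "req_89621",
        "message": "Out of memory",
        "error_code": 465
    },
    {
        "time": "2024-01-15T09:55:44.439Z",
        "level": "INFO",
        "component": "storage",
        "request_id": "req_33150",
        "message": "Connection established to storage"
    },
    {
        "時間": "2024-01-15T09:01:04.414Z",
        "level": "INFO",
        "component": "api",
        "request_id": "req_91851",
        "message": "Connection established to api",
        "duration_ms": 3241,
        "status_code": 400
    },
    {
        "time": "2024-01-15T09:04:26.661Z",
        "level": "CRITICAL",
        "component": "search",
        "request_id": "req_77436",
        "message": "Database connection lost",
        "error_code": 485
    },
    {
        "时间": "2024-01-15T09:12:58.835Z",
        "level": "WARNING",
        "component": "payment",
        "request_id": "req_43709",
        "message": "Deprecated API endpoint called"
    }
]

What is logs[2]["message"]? "Connection established to storage"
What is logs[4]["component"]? "search"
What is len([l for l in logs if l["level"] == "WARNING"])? 1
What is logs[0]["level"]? "DEBUG"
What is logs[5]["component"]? "payment"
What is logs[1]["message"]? "Out of memory"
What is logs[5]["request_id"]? "req_43709"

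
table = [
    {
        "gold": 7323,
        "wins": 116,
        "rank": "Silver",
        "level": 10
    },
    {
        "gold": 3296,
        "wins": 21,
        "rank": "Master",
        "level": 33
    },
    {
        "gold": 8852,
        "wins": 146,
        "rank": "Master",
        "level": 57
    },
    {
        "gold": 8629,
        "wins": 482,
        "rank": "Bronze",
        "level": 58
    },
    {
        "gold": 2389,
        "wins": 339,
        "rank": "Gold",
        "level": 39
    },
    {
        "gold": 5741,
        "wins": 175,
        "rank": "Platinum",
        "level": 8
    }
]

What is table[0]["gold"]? 7323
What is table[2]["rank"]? "Master"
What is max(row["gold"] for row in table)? 8852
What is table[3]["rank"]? "Bronze"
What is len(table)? 6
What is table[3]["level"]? 58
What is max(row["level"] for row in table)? 58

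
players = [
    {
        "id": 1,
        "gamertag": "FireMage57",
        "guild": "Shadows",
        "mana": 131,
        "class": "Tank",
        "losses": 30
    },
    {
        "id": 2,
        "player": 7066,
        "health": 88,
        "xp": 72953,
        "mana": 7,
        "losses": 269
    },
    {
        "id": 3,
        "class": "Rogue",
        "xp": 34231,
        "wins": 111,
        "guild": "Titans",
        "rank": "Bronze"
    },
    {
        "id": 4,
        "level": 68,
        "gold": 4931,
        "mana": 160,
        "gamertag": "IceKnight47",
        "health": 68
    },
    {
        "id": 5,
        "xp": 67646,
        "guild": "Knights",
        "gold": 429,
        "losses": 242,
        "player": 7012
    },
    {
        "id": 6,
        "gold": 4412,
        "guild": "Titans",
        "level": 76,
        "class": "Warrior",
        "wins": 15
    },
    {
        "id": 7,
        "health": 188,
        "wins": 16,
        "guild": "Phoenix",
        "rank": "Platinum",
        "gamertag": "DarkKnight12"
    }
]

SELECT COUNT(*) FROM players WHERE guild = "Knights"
1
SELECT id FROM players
[1, 2, 3, 4, 5, 6, 7]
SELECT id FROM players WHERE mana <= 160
[1, 2, 4]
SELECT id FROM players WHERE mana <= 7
[2]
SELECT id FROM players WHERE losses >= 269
[2]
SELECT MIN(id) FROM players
1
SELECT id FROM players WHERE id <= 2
[1, 2]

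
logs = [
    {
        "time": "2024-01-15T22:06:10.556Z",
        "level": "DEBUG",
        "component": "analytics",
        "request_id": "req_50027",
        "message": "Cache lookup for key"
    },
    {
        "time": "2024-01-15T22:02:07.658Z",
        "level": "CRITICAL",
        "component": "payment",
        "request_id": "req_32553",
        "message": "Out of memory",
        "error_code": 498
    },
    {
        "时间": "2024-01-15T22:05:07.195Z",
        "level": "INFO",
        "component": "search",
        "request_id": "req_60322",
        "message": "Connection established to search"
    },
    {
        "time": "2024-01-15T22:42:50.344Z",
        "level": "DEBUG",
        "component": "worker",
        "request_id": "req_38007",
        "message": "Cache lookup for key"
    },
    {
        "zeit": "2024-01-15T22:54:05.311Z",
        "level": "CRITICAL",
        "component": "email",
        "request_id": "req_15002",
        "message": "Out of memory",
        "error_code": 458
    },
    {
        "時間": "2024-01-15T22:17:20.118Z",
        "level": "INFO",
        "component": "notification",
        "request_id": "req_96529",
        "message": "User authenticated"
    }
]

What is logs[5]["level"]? "INFO"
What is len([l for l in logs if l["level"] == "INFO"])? 2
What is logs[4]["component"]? "email"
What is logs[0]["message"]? "Cache lookup for key"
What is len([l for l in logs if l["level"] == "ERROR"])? 0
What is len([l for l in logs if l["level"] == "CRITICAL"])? 2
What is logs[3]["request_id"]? "req_38007"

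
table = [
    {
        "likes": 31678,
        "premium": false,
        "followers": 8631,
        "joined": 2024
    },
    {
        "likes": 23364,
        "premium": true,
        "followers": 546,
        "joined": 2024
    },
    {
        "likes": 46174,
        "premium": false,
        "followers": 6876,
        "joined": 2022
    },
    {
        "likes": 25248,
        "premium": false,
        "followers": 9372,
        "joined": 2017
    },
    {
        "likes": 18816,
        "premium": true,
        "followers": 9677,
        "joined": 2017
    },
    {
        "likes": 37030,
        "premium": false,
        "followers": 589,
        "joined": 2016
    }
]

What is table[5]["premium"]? False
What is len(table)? 6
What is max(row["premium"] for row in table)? True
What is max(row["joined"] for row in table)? 2024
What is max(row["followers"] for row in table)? 9677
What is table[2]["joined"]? 2022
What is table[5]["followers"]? 589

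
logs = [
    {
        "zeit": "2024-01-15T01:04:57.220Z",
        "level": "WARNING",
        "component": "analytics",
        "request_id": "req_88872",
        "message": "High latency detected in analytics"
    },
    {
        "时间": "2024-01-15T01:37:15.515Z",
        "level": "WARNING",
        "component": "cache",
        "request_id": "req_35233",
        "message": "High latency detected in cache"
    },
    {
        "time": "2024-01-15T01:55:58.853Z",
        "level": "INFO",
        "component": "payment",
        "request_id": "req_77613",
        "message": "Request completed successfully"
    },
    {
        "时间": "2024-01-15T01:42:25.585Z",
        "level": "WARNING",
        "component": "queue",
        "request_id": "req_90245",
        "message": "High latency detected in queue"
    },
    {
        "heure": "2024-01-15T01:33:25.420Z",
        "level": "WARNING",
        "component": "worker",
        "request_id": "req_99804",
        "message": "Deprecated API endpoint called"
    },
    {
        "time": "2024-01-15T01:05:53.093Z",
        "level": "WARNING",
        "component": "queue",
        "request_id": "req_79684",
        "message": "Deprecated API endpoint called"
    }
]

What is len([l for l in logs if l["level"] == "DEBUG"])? 0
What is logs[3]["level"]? "WARNING"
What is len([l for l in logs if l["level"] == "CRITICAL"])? 0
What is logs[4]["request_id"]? "req_99804"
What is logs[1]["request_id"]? "req_35233"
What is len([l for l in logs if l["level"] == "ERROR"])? 0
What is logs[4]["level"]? "WARNING"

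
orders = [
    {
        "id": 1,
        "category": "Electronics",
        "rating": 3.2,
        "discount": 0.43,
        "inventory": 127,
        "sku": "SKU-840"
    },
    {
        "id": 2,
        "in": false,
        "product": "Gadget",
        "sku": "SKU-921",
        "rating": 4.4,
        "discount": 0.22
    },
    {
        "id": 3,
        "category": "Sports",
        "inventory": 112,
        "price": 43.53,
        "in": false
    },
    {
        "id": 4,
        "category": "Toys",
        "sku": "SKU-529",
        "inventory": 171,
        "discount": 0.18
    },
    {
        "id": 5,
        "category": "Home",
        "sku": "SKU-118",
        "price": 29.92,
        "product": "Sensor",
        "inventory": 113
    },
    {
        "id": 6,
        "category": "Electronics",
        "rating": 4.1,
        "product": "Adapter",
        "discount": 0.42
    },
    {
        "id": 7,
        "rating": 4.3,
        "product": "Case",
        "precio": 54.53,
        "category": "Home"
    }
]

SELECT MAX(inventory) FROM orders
171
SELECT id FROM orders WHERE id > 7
[]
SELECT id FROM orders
[1, 2, 3, 4, 5, 6, 7]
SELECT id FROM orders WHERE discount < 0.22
[4]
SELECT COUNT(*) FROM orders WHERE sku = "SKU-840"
1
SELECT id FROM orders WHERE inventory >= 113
[1, 4, 5]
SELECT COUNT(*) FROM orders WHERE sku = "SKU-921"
1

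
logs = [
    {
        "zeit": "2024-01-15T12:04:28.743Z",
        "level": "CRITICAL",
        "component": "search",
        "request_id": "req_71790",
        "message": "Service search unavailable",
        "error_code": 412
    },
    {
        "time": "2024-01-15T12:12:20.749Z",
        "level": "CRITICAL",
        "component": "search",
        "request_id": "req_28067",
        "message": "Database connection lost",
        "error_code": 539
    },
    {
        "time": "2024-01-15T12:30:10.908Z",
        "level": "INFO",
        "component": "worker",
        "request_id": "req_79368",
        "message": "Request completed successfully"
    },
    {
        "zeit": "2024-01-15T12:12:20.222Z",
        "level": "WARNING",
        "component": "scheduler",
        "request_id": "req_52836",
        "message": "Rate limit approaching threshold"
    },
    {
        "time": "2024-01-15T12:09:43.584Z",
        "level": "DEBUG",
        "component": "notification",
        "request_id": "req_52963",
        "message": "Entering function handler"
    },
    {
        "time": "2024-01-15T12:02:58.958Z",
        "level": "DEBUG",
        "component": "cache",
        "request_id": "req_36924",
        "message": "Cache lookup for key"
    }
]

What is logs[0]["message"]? "Service search unavailable"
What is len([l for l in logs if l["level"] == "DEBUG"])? 2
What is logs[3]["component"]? "scheduler"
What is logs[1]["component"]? "search"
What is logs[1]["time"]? "2024-01-15T12:12:20.749Z"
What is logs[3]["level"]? "WARNING"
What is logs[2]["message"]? "Request completed successfully"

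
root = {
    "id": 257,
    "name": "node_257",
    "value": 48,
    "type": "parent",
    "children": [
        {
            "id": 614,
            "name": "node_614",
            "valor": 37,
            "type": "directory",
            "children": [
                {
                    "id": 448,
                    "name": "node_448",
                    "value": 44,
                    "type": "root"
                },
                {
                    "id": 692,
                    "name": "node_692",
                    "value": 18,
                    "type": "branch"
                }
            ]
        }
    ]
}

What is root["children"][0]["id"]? 614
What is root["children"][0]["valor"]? 37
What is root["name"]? "node_257"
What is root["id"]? 257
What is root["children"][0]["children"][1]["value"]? 18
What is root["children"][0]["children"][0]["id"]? 448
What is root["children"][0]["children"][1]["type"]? "branch"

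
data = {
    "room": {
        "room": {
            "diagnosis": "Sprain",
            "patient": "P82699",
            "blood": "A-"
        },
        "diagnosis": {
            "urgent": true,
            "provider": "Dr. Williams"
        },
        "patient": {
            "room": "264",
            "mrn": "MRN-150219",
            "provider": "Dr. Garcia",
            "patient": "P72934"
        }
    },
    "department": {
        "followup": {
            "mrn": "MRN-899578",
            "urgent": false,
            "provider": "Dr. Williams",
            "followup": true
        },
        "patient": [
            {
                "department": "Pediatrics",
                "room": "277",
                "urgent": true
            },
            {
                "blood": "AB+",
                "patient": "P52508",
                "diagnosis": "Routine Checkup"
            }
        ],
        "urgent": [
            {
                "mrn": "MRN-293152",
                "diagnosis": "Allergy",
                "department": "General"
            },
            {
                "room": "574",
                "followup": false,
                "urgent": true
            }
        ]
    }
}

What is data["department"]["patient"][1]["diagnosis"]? "Routine Checkup"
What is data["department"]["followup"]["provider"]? "Dr. Williams"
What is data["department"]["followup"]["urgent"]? False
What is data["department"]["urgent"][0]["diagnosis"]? "Allergy"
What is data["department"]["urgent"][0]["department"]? "General"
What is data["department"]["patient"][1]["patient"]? "P52508"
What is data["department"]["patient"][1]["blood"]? "AB+"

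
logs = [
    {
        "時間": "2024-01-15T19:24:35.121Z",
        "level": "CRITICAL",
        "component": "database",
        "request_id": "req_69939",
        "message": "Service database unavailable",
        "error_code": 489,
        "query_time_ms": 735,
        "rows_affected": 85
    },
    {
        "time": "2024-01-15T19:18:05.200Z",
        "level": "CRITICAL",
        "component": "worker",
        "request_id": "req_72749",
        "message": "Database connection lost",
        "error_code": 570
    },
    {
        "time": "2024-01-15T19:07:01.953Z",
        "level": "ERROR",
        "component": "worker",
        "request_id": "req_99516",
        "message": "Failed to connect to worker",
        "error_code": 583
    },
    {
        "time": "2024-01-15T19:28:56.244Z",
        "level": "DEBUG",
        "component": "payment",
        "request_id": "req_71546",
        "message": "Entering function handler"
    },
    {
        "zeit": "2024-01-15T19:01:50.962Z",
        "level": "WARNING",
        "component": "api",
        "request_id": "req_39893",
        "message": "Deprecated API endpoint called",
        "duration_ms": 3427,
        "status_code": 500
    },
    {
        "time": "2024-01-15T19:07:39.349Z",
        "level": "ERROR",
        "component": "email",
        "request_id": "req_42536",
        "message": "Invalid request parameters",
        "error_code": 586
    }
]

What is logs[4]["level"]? "WARNING"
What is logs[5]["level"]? "ERROR"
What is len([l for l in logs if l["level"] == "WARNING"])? 1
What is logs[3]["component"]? "payment"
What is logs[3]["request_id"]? "req_71546"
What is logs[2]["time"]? "2024-01-15T19:07:01.953Z"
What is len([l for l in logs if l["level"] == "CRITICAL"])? 2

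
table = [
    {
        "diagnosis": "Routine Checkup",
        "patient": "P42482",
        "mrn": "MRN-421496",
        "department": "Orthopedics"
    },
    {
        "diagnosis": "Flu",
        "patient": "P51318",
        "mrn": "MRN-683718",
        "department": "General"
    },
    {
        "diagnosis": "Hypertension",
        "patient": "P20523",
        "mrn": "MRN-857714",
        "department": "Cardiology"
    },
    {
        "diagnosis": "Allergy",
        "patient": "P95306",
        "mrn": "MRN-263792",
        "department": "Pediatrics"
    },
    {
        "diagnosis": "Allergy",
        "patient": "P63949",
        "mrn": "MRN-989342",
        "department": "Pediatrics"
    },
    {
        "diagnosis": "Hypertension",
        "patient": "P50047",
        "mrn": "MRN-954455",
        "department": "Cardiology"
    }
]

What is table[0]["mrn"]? "MRN-421496"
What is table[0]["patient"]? "P42482"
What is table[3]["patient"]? "P95306"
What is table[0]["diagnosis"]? "Routine Checkup"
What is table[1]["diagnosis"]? "Flu"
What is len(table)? 6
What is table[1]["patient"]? "P51318"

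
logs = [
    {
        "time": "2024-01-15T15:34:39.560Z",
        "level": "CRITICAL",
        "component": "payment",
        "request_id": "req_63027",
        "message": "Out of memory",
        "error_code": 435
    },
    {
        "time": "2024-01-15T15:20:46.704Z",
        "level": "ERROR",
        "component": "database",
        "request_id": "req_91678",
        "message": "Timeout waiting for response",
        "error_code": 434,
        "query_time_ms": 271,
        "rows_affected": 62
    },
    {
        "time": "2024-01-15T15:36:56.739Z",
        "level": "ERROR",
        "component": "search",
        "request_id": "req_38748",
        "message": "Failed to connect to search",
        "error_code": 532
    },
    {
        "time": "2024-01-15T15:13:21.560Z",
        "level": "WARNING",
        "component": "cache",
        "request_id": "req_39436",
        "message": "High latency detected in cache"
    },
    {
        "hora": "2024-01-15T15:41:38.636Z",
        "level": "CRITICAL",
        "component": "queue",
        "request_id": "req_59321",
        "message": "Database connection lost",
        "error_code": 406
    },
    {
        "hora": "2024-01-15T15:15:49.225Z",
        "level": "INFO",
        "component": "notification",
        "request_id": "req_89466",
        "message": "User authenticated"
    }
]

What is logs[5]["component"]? "notification"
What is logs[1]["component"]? "database"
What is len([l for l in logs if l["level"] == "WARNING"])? 1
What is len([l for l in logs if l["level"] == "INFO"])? 1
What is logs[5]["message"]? "User authenticated"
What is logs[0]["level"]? "CRITICAL"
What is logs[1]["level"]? "ERROR"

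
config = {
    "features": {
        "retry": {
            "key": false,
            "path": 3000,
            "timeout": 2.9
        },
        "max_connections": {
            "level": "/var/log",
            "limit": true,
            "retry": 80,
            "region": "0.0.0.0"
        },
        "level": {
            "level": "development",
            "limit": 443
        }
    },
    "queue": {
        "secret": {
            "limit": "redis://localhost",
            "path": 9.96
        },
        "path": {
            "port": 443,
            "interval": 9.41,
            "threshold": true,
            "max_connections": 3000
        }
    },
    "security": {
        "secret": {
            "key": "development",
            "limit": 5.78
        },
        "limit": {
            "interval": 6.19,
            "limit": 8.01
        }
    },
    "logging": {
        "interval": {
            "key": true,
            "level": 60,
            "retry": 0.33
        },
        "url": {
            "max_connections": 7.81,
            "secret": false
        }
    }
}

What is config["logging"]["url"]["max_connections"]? 7.81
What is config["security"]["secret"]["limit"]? 5.78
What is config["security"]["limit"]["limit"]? 8.01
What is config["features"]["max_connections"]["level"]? "/var/log"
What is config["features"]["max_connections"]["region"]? "0.0.0.0"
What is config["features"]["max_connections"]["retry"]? 80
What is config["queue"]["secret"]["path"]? 9.96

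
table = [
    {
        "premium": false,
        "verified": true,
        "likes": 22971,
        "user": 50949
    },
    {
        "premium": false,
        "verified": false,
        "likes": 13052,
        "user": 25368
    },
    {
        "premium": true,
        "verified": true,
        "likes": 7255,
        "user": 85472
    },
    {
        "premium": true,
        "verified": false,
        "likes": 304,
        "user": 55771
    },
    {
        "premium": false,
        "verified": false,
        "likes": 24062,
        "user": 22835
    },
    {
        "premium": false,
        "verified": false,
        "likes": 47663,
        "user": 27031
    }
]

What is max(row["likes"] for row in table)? 47663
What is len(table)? 6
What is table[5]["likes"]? 47663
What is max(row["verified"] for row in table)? True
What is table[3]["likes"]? 304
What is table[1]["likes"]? 13052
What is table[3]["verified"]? False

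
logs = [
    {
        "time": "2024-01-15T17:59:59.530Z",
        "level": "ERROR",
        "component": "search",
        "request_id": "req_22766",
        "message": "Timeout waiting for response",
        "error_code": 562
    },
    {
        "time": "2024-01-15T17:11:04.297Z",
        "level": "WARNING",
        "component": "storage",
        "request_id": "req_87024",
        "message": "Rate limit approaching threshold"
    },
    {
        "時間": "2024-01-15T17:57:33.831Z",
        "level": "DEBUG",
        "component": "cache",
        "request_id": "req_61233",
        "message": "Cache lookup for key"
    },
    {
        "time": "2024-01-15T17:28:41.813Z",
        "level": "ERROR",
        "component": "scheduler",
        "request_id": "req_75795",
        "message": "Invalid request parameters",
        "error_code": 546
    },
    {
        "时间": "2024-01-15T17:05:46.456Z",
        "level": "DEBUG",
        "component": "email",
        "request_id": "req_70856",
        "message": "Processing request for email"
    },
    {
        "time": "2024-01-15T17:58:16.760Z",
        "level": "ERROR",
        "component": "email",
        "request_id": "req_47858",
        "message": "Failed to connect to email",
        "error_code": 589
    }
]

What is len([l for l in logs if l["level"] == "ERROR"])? 3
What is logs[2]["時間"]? "2024-01-15T17:57:33.831Z"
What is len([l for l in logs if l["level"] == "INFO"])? 0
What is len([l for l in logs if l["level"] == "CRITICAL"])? 0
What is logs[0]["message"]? "Timeout waiting for response"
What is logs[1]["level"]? "WARNING"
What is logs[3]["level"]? "ERROR"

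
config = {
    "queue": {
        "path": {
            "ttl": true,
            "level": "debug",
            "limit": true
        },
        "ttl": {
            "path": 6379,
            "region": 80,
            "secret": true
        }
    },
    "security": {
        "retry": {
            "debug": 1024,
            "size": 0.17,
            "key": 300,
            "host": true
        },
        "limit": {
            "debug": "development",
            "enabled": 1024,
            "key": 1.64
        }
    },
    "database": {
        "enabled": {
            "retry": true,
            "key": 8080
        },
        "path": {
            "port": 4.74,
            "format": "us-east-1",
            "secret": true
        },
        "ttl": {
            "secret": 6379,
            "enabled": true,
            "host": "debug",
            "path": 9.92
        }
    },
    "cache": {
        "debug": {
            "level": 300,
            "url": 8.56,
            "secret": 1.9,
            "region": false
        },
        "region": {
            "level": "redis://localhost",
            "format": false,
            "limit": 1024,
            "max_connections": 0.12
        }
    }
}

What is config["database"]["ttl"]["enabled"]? True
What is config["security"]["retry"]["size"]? 0.17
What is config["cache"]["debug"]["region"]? False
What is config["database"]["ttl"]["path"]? 9.92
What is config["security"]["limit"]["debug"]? "development"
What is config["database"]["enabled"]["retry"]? True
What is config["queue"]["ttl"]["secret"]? True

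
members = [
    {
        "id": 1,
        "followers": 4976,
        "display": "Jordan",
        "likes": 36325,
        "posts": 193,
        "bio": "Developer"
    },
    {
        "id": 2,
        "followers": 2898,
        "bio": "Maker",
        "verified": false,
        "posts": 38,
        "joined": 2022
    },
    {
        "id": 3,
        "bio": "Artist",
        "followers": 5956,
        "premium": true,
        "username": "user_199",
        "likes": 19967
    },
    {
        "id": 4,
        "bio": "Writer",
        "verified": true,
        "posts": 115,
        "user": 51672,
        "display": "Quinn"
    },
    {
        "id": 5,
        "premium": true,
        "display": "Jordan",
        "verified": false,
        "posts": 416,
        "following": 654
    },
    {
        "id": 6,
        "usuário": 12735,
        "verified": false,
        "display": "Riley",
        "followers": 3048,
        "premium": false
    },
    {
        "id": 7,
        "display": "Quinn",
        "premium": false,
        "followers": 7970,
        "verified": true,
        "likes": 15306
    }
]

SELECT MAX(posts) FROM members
416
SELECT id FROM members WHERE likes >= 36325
[1]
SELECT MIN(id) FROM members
1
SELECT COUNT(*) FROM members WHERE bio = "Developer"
1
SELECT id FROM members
[1, 2, 3, 4, 5, 6, 7]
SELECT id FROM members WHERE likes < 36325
[3, 7]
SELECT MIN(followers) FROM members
2898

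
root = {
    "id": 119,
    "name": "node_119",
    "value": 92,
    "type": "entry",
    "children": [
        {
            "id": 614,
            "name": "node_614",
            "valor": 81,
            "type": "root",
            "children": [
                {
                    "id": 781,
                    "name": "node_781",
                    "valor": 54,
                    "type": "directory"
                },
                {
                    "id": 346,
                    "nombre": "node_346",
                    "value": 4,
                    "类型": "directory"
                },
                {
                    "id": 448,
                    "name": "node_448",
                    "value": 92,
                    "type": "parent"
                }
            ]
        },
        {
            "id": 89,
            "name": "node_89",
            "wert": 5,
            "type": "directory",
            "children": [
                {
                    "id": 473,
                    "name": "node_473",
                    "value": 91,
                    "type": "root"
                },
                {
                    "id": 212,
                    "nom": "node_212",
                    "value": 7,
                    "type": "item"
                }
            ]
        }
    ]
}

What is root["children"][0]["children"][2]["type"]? "parent"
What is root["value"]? 92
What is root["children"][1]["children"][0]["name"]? "node_473"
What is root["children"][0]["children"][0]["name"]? "node_781"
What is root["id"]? 119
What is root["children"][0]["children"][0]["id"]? 781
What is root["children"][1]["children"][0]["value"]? 91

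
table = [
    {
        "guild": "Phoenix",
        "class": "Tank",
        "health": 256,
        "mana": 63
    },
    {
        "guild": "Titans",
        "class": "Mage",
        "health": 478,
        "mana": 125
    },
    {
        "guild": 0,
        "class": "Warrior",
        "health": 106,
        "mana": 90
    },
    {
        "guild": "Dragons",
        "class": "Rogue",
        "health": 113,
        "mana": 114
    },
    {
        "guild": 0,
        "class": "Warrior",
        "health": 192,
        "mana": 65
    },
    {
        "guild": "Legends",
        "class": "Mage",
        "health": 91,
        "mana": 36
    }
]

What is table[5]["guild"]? "Legends"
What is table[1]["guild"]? "Titans"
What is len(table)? 6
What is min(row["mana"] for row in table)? 36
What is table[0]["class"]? "Tank"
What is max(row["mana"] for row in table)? 125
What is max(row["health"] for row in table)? 478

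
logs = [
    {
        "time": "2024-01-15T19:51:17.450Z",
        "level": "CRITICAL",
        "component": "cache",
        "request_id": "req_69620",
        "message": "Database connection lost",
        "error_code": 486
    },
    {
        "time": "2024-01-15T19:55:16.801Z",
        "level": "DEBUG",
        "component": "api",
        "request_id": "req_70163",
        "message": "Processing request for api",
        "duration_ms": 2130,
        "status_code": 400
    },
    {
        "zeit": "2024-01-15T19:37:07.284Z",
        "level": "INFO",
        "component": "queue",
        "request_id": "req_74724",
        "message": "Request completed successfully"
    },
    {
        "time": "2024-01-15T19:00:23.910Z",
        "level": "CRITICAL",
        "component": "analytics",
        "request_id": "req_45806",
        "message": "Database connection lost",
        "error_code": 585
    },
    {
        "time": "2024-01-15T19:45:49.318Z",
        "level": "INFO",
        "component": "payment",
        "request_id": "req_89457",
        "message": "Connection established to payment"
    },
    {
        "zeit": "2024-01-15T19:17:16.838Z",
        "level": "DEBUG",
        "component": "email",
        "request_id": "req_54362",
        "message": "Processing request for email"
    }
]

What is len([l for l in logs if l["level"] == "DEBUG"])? 2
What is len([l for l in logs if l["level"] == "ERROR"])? 0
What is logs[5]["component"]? "email"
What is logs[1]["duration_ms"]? 2130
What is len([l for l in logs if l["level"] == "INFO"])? 2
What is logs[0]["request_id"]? "req_69620"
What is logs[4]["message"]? "Connection established to payment"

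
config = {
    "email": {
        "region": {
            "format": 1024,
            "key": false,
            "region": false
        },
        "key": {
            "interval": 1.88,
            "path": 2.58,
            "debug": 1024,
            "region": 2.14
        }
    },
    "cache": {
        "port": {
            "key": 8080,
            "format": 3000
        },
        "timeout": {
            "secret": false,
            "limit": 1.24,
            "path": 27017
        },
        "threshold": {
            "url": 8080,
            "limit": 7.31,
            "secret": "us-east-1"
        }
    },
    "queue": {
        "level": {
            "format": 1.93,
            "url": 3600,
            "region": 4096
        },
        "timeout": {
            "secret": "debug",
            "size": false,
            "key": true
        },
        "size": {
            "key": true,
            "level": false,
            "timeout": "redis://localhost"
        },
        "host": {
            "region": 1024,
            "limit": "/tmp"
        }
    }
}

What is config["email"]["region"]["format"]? 1024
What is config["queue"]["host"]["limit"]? "/tmp"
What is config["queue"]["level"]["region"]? 4096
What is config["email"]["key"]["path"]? 2.58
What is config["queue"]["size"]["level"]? False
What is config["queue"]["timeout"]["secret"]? "debug"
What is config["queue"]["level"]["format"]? 1.93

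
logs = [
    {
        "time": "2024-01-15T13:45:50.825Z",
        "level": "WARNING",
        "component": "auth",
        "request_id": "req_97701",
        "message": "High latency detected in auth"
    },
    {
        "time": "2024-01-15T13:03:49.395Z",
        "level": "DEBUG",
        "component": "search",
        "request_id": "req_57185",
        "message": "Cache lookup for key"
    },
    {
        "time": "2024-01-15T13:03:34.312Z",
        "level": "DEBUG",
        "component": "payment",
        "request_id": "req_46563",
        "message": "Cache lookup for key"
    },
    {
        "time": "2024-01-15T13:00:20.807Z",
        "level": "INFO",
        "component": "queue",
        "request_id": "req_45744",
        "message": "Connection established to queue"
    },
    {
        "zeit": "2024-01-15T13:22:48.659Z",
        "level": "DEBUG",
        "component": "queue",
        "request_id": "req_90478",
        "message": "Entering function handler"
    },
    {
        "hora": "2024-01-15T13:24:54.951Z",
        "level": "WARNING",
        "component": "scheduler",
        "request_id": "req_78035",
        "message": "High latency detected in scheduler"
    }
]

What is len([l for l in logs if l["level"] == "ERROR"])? 0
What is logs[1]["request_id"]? "req_57185"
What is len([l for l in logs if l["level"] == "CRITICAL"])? 0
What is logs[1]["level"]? "DEBUG"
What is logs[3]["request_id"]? "req_45744"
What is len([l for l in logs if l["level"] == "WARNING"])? 2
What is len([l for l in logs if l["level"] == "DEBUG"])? 3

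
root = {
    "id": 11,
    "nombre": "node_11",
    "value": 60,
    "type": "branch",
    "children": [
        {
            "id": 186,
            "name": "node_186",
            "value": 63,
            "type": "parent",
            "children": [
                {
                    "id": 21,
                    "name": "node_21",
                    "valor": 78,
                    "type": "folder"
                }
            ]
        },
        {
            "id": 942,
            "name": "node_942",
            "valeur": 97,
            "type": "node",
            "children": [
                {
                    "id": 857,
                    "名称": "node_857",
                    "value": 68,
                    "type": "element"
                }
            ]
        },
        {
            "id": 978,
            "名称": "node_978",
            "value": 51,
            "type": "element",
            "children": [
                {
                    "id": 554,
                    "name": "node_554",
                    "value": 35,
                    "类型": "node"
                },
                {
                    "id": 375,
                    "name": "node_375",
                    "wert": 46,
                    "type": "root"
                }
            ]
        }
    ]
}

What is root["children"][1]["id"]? 942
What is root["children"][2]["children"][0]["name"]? "node_554"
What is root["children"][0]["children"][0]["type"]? "folder"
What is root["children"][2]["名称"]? "node_978"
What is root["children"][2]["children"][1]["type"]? "root"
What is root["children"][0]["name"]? "node_186"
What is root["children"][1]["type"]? "node"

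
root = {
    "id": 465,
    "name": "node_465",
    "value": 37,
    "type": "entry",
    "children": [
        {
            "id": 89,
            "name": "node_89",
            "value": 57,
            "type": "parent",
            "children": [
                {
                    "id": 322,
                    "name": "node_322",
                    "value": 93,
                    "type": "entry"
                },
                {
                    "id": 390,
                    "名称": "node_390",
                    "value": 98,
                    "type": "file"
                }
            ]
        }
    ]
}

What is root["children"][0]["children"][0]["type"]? "entry"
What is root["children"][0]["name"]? "node_89"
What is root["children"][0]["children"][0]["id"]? 322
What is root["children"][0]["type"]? "parent"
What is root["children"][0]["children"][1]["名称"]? "node_390"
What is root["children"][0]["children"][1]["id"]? 390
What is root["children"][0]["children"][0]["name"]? "node_322"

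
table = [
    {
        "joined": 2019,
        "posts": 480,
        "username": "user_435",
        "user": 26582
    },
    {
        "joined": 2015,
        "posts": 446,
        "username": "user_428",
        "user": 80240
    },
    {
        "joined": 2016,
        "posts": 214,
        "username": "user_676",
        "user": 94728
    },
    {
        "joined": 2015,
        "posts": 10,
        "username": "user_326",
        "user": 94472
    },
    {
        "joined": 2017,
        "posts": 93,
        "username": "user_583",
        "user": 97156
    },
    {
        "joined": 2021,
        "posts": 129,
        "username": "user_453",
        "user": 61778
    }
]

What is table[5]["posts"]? 129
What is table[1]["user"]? 80240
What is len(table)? 6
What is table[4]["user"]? 97156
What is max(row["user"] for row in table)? 97156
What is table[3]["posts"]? 10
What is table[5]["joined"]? 2021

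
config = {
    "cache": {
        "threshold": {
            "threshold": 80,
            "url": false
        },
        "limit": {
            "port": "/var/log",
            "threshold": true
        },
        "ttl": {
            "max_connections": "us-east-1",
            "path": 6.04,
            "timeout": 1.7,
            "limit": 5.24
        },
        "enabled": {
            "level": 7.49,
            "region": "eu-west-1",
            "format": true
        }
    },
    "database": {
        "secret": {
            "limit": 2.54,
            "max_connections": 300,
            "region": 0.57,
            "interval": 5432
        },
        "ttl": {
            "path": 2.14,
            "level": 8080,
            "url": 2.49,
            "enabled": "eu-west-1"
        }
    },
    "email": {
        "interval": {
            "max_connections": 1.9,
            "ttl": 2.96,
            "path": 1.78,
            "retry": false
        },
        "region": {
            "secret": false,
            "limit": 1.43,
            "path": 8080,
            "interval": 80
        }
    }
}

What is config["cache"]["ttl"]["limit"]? 5.24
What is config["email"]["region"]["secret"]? False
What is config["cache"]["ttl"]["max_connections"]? "us-east-1"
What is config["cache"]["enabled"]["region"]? "eu-west-1"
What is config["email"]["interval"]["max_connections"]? 1.9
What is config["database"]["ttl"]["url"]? 2.49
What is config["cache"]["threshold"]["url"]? False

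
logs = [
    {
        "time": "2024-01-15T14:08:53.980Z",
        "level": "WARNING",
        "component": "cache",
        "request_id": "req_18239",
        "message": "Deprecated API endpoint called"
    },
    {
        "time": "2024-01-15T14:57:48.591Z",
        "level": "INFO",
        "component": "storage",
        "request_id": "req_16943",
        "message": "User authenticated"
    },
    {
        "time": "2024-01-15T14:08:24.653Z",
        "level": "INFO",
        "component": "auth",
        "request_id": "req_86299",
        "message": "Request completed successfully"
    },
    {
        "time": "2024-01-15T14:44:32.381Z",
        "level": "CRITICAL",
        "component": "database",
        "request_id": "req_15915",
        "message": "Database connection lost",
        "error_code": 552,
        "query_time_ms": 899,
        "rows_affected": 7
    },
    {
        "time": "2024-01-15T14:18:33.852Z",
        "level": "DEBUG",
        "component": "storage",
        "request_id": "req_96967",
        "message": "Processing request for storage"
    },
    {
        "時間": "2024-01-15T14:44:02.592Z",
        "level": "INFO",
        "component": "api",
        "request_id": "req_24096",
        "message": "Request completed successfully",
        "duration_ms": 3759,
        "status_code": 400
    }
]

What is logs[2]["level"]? "INFO"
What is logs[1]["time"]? "2024-01-15T14:57:48.591Z"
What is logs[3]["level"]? "CRITICAL"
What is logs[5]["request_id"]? "req_24096"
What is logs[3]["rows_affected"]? 7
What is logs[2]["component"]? "auth"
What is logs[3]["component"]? "database"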